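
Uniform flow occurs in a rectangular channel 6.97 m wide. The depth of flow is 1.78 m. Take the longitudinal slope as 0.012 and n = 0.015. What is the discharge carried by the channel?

Flow area A = b·y = 6.97 × 1.78 = 12.41 m². Wetted perimeter P = b + 2y = 6.97 + 2×1.78 = 10.53 m.
Hydraulic radius R = A/P = 12.41/10.53 = 1.178 m.
Manning's equation: Q = (1/n) A R^(2/3) S^(1/2) = (1/0.015) × 12.41 × 1.178^(2/3) × 0.012^(1/2) = 101 m³/s.

Q = 101 m³/s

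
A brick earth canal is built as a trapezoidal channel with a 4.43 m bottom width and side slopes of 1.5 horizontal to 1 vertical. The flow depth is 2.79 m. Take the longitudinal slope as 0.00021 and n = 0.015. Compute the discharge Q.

With bottom width b = 4.43 m and side slope z = 1.5: A = (b + zy)y = (4.43 + 1.5×2.79)×2.79 = 24.04 m²; P = b + 2y√(1+z²) = 4.43 + 2×2.79×1.803 = 14.49 m.
Hydraulic radius R = A/P = 24.04/14.49 = 1.659 m.
Manning's equation: Q = (1/n) A R^(2/3) S^(1/2) = (1/0.015) × 24.04 × 1.659^(2/3) × 0.00021^(1/2) = 32.5 m³/s.

Q = 32.5 m³/s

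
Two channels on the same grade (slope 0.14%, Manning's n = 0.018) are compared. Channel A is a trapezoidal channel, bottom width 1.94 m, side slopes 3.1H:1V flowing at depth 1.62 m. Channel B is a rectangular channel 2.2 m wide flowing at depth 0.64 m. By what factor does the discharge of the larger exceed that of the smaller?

13.7

Channel A: With bottom width b = 1.94 m and side slope z = 3.1: A = (b + zy)y = (1.94 + 3.1×1.62)×1.62 = 11.28 m²; P = b + 2y√(1+z²) = 1.94 + 2×1.62×3.257 = 12.49 m. Hydraulic radius R = A/P = 11.28/12.49 = 0.9027 m. Q_A = (1/0.018)·11.28·0.9027^(2/3)·√0.0014 = 21.9 m³/s.
Channel B: Flow area A = b·y = 2.2 × 0.64 = 1.408 m². Wetted perimeter P = b + 2y = 2.2 + 2×0.64 = 3.48 m. Hydraulic radius R = A/P = 1.408/3.48 = 0.4046 m. Q_B = (1/0.018)·1.408·0.4046^(2/3)·√0.0014 = 1.601 m³/s.
The larger discharge is 21.9 m³/s and the smaller is 1.601 m³/s; the ratio is 13.7.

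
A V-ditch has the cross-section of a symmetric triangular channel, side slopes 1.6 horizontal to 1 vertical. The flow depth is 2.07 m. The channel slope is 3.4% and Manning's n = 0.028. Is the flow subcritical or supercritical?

supercritical

For a triangular section with side slope z = 1.6: A = zy² = 1.6×2.07² = 6.856 m²; P = 2y√(1+z²) = 2×2.07×1.887 = 7.811 m.
Hydraulic radius R = A/P = 6.856/7.811 = 0.8777 m.
V = (1/n) R^(2/3) √S = (1/0.028) × 0.8777^(2/3) × √0.034 = 6.037 m/s. Hydraulic depth D_h = A/T = 6.856/6.624 = 1.035 m.
Froude number Fr = V/√(g·D_h) = 6.037/√(9.81×1.035) = 1.89, which is greater than 1, so the flow is supercritical.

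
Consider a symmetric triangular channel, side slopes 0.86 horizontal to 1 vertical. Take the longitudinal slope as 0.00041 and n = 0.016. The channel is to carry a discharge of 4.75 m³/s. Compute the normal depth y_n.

y_n = 2.3 m

Manning's equation rearranged: A R^(2/3) = nQ / (1·√S) = 0.016 × 4.75 / (√0.00041) = 3.753.
Try y = 1.87 m: A R^(2/3) = 2.162 — low.
Try y = 2.52 m: A R^(2/3) = 4.791 — high.
Try y = 2.3 m: A R^(2/3) = 3.755 — matches.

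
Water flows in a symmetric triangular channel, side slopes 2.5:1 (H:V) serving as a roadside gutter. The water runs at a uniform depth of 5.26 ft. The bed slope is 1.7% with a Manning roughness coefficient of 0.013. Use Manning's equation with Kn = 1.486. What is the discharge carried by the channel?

For a triangular section with side slope z = 2.5: A = zy² = 2.5×5.26² = 69.17 ft²; P = 2y√(1+z²) = 2×5.26×2.693 = 28.33 ft.
Hydraulic radius R = A/P = 69.17/28.33 = 2.442 ft.
Manning's equation: Q = (1.486/n) A R^(2/3) S^(1/2) = (1.486/0.013) × 69.17 × 2.442^(2/3) × 0.017^(1/2) = 1870 ft³/s.

Q = 1870 ft³/s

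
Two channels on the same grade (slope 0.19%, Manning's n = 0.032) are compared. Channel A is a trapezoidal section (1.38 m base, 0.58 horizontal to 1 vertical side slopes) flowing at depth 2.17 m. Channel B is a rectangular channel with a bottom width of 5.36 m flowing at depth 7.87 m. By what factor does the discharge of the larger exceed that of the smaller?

Channel A: With bottom width b = 1.38 m and side slope z = 0.58: A = (b + zy)y = (1.38 + 0.58×2.17)×2.17 = 5.726 m²; P = b + 2y√(1+z²) = 1.38 + 2×2.17×1.156 = 6.397 m. Hydraulic radius R = A/P = 5.726/6.397 = 0.895 m. Q_A = (1/0.032)·5.726·0.895^(2/3)·√0.0019 = 7.244 m³/s.
Channel B: Flow area A = b·y = 5.36 × 7.87 = 42.18 m². Wetted perimeter P = b + 2y = 5.36 + 2×7.87 = 21.1 m. Hydraulic radius R = A/P = 42.18/21.1 = 1.999 m. Q_B = (1/0.032)·42.18·1.999^(2/3)·√0.0019 = 91.19 m³/s.
The larger discharge is 91.19 m³/s and the smaller is 7.244 m³/s; the ratio is 12.6.

12.6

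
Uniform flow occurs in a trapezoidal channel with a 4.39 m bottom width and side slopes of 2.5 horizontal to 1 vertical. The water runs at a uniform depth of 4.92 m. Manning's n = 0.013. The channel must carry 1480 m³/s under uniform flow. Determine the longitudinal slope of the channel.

With bottom width b = 4.39 m and side slope z = 2.5: A = (b + zy)y = (4.39 + 2.5×4.92)×4.92 = 82.11 m²; P = b + 2y√(1+z²) = 4.39 + 2×4.92×2.693 = 30.89 m.
Hydraulic radius R = A/P = 82.11/30.89 = 2.659 m.
From Manning's equation, S = [nQ / (1 A R^(2/3))]² = [0.013 × 1480 / (1 × 82.11 × 2.659^(2/3))]² = 0.0149.

S = 0.0149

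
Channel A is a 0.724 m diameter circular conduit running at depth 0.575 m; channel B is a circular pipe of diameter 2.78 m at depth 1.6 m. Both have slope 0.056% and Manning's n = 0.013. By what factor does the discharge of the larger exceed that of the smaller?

23.5

Channel A: For a circular section of diameter D = 0.724 m at depth y = 0.575 m, the central angle is θ = 2 arccos(1 − 2y/D) = 4.4 rad. Then A = (D²/8)(θ − sin θ) = 0.3506 m² and P = Dθ/2 = 1.593 m. Hydraulic radius R = A/P = 0.3506/1.593 = 0.2201 m. Q_A = (1/0.013)·0.3506·0.2201^(2/3)·√0.00056 = 0.2327 m³/s.
Channel B: For a circular section of diameter D = 2.78 m at depth y = 1.6 m, the central angle is θ = 2 arccos(1 − 2y/D) = 3.445 rad. Then A = (D²/8)(θ − sin θ) = 3.617 m² and P = Dθ/2 = 4.788 m. Hydraulic radius R = A/P = 3.617/4.788 = 0.7553 m. Q_B = (1/0.013)·3.617·0.7553^(2/3)·√0.00056 = 5.46 m³/s.
The larger discharge is 5.46 m³/s and the smaller is 0.2327 m³/s; the ratio is 23.5.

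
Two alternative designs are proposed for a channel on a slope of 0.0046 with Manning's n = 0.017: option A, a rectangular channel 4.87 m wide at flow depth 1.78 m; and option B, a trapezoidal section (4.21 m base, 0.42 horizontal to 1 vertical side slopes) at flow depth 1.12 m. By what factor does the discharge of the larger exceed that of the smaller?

Channel A: Flow area A = b·y = 4.87 × 1.78 = 8.669 m². Wetted perimeter P = b + 2y = 4.87 + 2×1.78 = 8.43 m. Hydraulic radius R = A/P = 8.669/8.43 = 1.028 m. Q_A = (1/0.017)·8.669·1.028^(2/3)·√0.0046 = 35.23 m³/s.
Channel B: With bottom width b = 4.21 m and side slope z = 0.42: A = (b + zy)y = (4.21 + 0.42×1.12)×1.12 = 5.242 m²; P = b + 2y√(1+z²) = 4.21 + 2×1.12×1.085 = 6.64 m. Hydraulic radius R = A/P = 5.242/6.64 = 0.7895 m. Q_B = (1/0.017)·5.242·0.7895^(2/3)·√0.0046 = 17.87 m³/s.
The larger discharge is 35.23 m³/s and the smaller is 17.87 m³/s; the ratio is 1.97.

1.97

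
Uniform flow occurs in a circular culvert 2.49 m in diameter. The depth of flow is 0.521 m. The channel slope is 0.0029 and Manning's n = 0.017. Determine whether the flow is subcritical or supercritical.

subcritical

For a circular section of diameter D = 2.49 m at depth y = 0.521 m, the central angle is θ = 2 arccos(1 − 2y/D) = 1.9 rad. Then A = (D²/8)(θ − sin θ) = 0.7395 m² and P = Dθ/2 = 2.366 m.
Hydraulic radius R = A/P = 0.7395/2.366 = 0.3126 m.
V = (1/n) R^(2/3) √S = (1/0.017) × 0.3126^(2/3) × √0.0029 = 1.459 m/s. Hydraulic depth D_h = A/T = 0.7395/2.026 = 0.3651 m.
Froude number Fr = V/√(g·D_h) = 1.459/√(9.81×0.3651) = 0.771, which is less than 1, so the flow is subcritical.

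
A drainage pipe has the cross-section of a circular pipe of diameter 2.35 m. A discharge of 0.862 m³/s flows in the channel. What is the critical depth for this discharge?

y_c = 0.413 m

At critical depth, Q² T / (g A³) = 1, i.e. A³/T = Q²/g = 0.862²/9.81 = 0.07574.
At y = 0.467 m: A³/T = 0.1222 — too large.
At y = 0.335 m: A³/T = 0.03311 — too small.
At y = 0.413 m: A³/T = 0.07544 — ≈ 0.07574.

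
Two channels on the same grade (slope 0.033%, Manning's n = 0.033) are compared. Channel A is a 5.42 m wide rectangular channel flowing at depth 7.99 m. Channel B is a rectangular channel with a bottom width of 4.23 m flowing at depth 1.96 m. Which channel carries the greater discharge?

channel A

Channel A: Flow area A = b·y = 5.42 × 7.99 = 43.31 m². Wetted perimeter P = b + 2y = 5.42 + 2×7.99 = 21.4 m. Hydraulic radius R = A/P = 43.31/21.4 = 2.024 m. Q_A = (1/0.033)·43.31·2.024^(2/3)·√0.00033 = 38.14 m³/s.
Channel B: Flow area A = b·y = 4.23 × 1.96 = 8.291 m². Wetted perimeter P = b + 2y = 4.23 + 2×1.96 = 8.15 m. Hydraulic radius R = A/P = 8.291/8.15 = 1.017 m. Q_B = (1/0.033)·8.291·1.017^(2/3)·√0.00033 = 4.616 m³/s.
Q_A = 38.14 m³/s vs Q_B = 4.616 m³/s, so channel A carries more.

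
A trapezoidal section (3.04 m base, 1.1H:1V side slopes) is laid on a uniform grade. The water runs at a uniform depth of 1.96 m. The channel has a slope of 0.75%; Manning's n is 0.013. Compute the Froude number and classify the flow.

supercritical

With bottom width b = 3.04 m and side slope z = 1.1: A = (b + zy)y = (3.04 + 1.1×1.96)×1.96 = 10.18 m²; P = b + 2y√(1+z²) = 3.04 + 2×1.96×1.487 = 8.867 m.
Hydraulic radius R = A/P = 10.18/8.867 = 1.148 m.
V = (1/n) R^(2/3) √S = (1/0.013) × 1.148^(2/3) × √0.0075 = 7.306 m/s. Hydraulic depth D_h = A/T = 10.18/7.352 = 1.385 m.
Froude number Fr = V/√(g·D_h) = 7.306/√(9.81×1.385) = 1.98, which is greater than 1, so the flow is supercritical.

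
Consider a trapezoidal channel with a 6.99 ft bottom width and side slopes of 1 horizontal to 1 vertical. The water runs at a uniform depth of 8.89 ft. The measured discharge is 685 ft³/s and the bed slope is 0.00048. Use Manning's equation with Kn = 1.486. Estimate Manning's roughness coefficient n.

n = 0.018

With bottom width b = 6.99 ft and side slope z = 1: A = (b + zy)y = (6.99 + 1×8.89)×8.89 = 141.2 ft²; P = b + 2y√(1+z²) = 6.99 + 2×8.89×1.414 = 32.13 ft.
Hydraulic radius R = A/P = 141.2/32.13 = 4.393 ft.
Rearranging Manning's equation: n = (1.486/Q) A R^(2/3) S^(1/2) = (1.486/685) × 141.2 × 4.393^(2/3) × √0.00048 = 0.018.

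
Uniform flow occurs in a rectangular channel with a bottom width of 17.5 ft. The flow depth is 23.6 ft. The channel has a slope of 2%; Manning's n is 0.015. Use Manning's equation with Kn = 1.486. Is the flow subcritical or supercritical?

supercritical

Flow area A = b·y = 17.5 × 23.6 = 413 ft². Wetted perimeter P = b + 2y = 17.5 + 2×23.6 = 64.7 ft.
Hydraulic radius R = A/P = 413/64.7 = 6.383 ft.
V = (1.486/n) R^(2/3) √S = (1.486/0.015) × 6.383^(2/3) × √0.02 = 48.21 ft/s. Hydraulic depth D_h = A/T = 413/17.5 = 23.6 ft.
Froude number Fr = V/√(g·D_h) = 48.21/√(32.2×23.6) = 1.75, which is greater than 1, so the flow is supercritical.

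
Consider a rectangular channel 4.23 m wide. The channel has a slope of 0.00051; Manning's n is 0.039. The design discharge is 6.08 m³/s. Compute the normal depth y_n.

y_n = 2.32 m

Manning's equation rearranged: A R^(2/3) = nQ / (1·√S) = 0.039 × 6.08 / (√0.00051) = 10.5.
Trying y = 2.92 m: A R^(2/3) = 14.15 — over.
Trying y = 2.32 m: A R^(2/3) = 10.5 — matches.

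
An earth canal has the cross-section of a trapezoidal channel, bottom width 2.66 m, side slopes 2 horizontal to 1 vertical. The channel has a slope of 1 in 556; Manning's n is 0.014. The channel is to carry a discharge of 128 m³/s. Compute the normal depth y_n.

y_n = 3.23 m

Manning's equation rearranged: A R^(2/3) = nQ / (1·√S) = 0.014 × 128 / (√0.001799) = 42.25.
At y = 3.88 m: A R^(2/3) = 64.61 — high.
At y = 2.61 m: A R^(2/3) = 26.17 — low.
At y = 3.23 m: A R^(2/3) = 42.32 — matches.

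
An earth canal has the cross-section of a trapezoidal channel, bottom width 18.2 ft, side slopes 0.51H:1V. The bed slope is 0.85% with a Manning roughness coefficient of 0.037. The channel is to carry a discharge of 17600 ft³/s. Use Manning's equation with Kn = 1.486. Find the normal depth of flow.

Manning's equation rearranged: A R^(2/3) = nQ / (1.486·√S) = 0.037 × 17600 / (1.486 × √0.0085) = 4753.
Try y = 35.6 ft: A R^(2/3) = 7225 — too large.
Try y = 24.6 ft: A R^(2/3) = 3581 — too small.
Try y = 28.6 ft: A R^(2/3) = 4744 — ≈ 4753.

y_n = 28.6 ft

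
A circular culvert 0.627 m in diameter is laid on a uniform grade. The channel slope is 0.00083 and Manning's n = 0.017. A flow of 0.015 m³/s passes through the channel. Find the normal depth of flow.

Manning's equation rearranged: A R^(2/3) = nQ / (1·√S) = 0.017 × 0.015 / (√0.00083) = 0.008851.
Trying y = 0.091 m: A R^(2/3) = 0.004076 — low.
Trying y = 0.148 m: A R^(2/3) = 0.01097 — high.
Trying y = 0.133 m: A R^(2/3) = 0.008853 — close enough.

y_n = 0.133 m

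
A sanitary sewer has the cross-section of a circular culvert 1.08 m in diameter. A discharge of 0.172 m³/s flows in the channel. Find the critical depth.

y_c = 0.225 m

At critical depth, Q² T / (g A³) = 1, i.e. A³/T = Q²/g = 0.172²/9.81 = 0.003016.
At y = 0.279 m: A³/T = 0.006979 — too large.
At y = 0.198 m: A³/T = 0.001826 — too small.
At y = 0.225 m: A³/T = 0.003013 — ≈ 0.003016.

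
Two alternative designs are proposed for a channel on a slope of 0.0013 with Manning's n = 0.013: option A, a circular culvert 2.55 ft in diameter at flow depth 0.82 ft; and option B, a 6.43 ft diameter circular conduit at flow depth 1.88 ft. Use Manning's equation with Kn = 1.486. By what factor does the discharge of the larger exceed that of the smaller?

Channel A: For a circular section of diameter D = 2.55 ft at depth y = 0.82 ft, the central angle is θ = 2 arccos(1 − 2y/D) = 2.412 rad. Then A = (D²/8)(θ − sin θ) = 1.418 ft² and P = Dθ/2 = 3.075 ft. Hydraulic radius R = A/P = 1.418/3.075 = 0.4613 ft. Q_A = (1.486/0.013)·1.418·0.4613^(2/3)·√0.0013 = 3.49 ft³/s.
Channel B: For a circular section of diameter D = 6.43 ft at depth y = 1.88 ft, the central angle is θ = 2 arccos(1 − 2y/D) = 2.285 rad. Then A = (D²/8)(θ − sin θ) = 7.906 ft² and P = Dθ/2 = 7.347 ft. Hydraulic radius R = A/P = 7.906/7.347 = 1.076 ft. Q_B = (1.486/0.013)·7.906·1.076^(2/3)·√0.0013 = 34.21 ft³/s.
The larger discharge is 34.21 ft³/s and the smaller is 3.49 ft³/s; the ratio is 9.8.

9.8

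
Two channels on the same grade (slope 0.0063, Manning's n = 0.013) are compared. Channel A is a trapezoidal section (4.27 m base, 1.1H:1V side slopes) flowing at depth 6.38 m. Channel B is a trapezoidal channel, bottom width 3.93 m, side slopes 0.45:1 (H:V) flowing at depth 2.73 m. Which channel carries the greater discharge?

channel A

Channel A: With bottom width b = 4.27 m and side slope z = 1.1: A = (b + zy)y = (4.27 + 1.1×6.38)×6.38 = 72.02 m²; P = b + 2y√(1+z²) = 4.27 + 2×6.38×1.487 = 23.24 m. Hydraulic radius R = A/P = 72.02/23.24 = 3.099 m. Q_A = (1/0.013)·72.02·3.099^(2/3)·√0.0063 = 934.6 m³/s.
Channel B: With bottom width b = 3.93 m and side slope z = 0.45: A = (b + zy)y = (3.93 + 0.45×2.73)×2.73 = 14.08 m²; P = b + 2y√(1+z²) = 3.93 + 2×2.73×1.097 = 9.917 m. Hydraulic radius R = A/P = 14.08/9.917 = 1.42 m. Q_B = (1/0.013)·14.08·1.42^(2/3)·√0.0063 = 108.6 m³/s.
Q_A = 934.6 m³/s vs Q_B = 108.6 m³/s, so channel A carries more.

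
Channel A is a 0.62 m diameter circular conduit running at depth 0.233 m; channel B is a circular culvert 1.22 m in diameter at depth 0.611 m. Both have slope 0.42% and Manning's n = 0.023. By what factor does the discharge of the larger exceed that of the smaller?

Channel A: For a circular section of diameter D = 0.62 m at depth y = 0.233 m, the central angle is θ = 2 arccos(1 − 2y/D) = 2.64 rad. Then A = (D²/8)(θ − sin θ) = 0.1037 m² and P = Dθ/2 = 0.8183 m. Hydraulic radius R = A/P = 0.1037/0.8183 = 0.1267 m. Q_A = (1/0.023)·0.1037·0.1267^(2/3)·√0.0042 = 0.07373 m³/s.
Channel B: For a circular section of diameter D = 1.22 m at depth y = 0.611 m, the central angle is θ = 2 arccos(1 − 2y/D) = 3.145 rad. Then A = (D²/8)(θ − sin θ) = 0.5857 m² and P = Dθ/2 = 1.918 m. Hydraulic radius R = A/P = 0.5857/1.918 = 0.3053 m. Q_B = (1/0.023)·0.5857·0.3053^(2/3)·√0.0042 = 0.7483 m³/s.
The larger discharge is 0.7483 m³/s and the smaller is 0.07373 m³/s; the ratio is 10.1.

10.1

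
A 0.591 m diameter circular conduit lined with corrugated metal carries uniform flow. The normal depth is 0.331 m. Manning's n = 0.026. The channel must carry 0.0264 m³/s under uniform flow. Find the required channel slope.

S = 0.00022

For a circular section of diameter D = 0.591 m at depth y = 0.331 m, the central angle is θ = 2 arccos(1 − 2y/D) = 3.382 rad. Then A = (D²/8)(θ − sin θ) = 0.1581 m² and P = Dθ/2 = 0.9995 m.
Hydraulic radius R = A/P = 0.1581/0.9995 = 0.1582 m.
From Manning's equation, S = [nQ / (1 A R^(2/3))]² = [0.026 × 0.0264 / (1 × 0.1581 × 0.1582^(2/3))]² = 0.00022.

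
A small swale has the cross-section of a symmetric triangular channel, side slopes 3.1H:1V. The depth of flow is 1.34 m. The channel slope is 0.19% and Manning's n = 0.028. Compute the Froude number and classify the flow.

For a triangular section with side slope z = 3.1: A = zy² = 3.1×1.34² = 5.566 m²; P = 2y√(1+z²) = 2×1.34×3.257 = 8.73 m.
Hydraulic radius R = A/P = 5.566/8.73 = 0.6376 m.
V = (1/n) R^(2/3) √S = (1/0.028) × 0.6376^(2/3) × √0.0019 = 1.153 m/s. Hydraulic depth D_h = A/T = 5.566/8.308 = 0.67 m.
Froude number Fr = V/√(g·D_h) = 1.153/√(9.81×0.67) = 0.45, which is less than 1, so the flow is subcritical.

subcritical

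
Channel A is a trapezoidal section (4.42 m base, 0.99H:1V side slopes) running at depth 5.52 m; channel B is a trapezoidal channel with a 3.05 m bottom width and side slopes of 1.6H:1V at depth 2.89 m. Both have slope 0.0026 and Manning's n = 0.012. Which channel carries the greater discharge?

Channel A: With bottom width b = 4.42 m and side slope z = 0.99: A = (b + zy)y = (4.42 + 0.99×5.52)×5.52 = 54.56 m²; P = b + 2y√(1+z²) = 4.42 + 2×5.52×1.407 = 19.96 m. Hydraulic radius R = A/P = 54.56/19.96 = 2.734 m. Q_A = (1/0.012)·54.56·2.734^(2/3)·√0.0026 = 453.4 m³/s.
Channel B: With bottom width b = 3.05 m and side slope z = 1.6: A = (b + zy)y = (3.05 + 1.6×2.89)×2.89 = 22.18 m²; P = b + 2y√(1+z²) = 3.05 + 2×2.89×1.887 = 13.96 m. Hydraulic radius R = A/P = 22.18/13.96 = 1.589 m. Q_B = (1/0.012)·22.18·1.589^(2/3)·√0.0026 = 128.3 m³/s.
Q_A = 453.4 m³/s vs Q_B = 128.3 m³/s, so channel A carries more.

channel A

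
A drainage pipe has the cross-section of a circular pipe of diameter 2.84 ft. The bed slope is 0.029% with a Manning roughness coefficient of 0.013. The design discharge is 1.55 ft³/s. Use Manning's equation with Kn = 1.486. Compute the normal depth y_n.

Manning's equation rearranged: A R^(2/3) = nQ / (1.486·√S) = 0.013 × 1.55 / (1.486 × √0.00029) = 0.7963.
Trying y = 0.964 ft: A R^(2/3) = 1.251 — too large.
Trying y = 0.681 ft: A R^(2/3) = 0.6357 — too small.
Trying y = 0.763 ft: A R^(2/3) = 0.7961 — ≈ 0.7963.

y_n = 0.763 ft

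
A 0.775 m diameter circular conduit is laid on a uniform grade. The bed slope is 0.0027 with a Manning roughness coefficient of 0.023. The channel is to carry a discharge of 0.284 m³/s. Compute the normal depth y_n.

Manning's equation rearranged: A R^(2/3) = nQ / (1·√S) = 0.023 × 0.284 / (√0.0027) = 0.1257.
Trying y = 0.399 m: A R^(2/3) = 0.08297 — low.
Trying y = 0.617 m: A R^(2/3) = 0.1537 — high.
Trying y = 0.522 m: A R^(2/3) = 0.1256 — matches.

y_n = 0.522 m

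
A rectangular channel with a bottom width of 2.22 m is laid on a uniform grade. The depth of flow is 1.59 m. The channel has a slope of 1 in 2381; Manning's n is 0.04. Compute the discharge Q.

Flow area A = b·y = 2.22 × 1.59 = 3.53 m². Wetted perimeter P = b + 2y = 2.22 + 2×1.59 = 5.4 m.
Hydraulic radius R = A/P = 3.53/5.4 = 0.6537 m.
Manning's equation: Q = (1/n) A R^(2/3) S^(1/2) = (1/0.04) × 3.53 × 0.6537^(2/3) × 0.00042^(1/2) = 1.36 m³/s.

Q = 1.36 m³/s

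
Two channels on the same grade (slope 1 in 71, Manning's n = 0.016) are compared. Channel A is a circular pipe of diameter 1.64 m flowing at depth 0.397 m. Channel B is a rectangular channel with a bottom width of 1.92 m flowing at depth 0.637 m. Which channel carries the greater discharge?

Channel A: For a circular section of diameter D = 1.64 m at depth y = 0.397 m, the central angle is θ = 2 arccos(1 − 2y/D) = 2.058 rad. Then A = (D²/8)(θ − sin θ) = 0.3946 m² and P = Dθ/2 = 1.687 m. Hydraulic radius R = A/P = 0.3946/1.687 = 0.2339 m. Q_A = (1/0.016)·0.3946·0.2339^(2/3)·√0.01408 = 1.111 m³/s.
Channel B: Flow area A = b·y = 1.92 × 0.637 = 1.223 m². Wetted perimeter P = b + 2y = 1.92 + 2×0.637 = 3.194 m. Hydraulic radius R = A/P = 1.223/3.194 = 0.3829 m. Q_B = (1/0.016)·1.223·0.3829^(2/3)·√0.01408 = 4.784 m³/s.
Q_A = 1.111 m³/s vs Q_B = 4.784 m³/s, so channel B carries more.

channel B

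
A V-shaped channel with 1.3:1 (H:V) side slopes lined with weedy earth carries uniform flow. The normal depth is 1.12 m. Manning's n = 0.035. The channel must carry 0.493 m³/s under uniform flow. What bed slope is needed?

S = 0.000331

For a triangular section with side slope z = 1.3: A = zy² = 1.3×1.12² = 1.631 m²; P = 2y√(1+z²) = 2×1.12×1.64 = 3.674 m.
Hydraulic radius R = A/P = 1.631/3.674 = 0.4439 m.
From Manning's equation, S = [nQ / (1 A R^(2/3))]² = [0.035 × 0.493 / (1 × 1.631 × 0.4439^(2/3))]² = 0.000331.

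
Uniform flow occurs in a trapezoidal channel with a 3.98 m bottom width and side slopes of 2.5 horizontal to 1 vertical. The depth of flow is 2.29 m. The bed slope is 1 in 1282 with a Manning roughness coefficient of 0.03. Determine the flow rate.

Q = 25.4 m³/s

With bottom width b = 3.98 m and side slope z = 2.5: A = (b + zy)y = (3.98 + 2.5×2.29)×2.29 = 22.22 m²; P = b + 2y√(1+z²) = 3.98 + 2×2.29×2.693 = 16.31 m.
Hydraulic radius R = A/P = 22.22/16.31 = 1.362 m.
Manning's equation: Q = (1/n) A R^(2/3) S^(1/2) = (1/0.03) × 22.22 × 1.362^(2/3) × 0.00078^(1/2) = 25.4 m³/s.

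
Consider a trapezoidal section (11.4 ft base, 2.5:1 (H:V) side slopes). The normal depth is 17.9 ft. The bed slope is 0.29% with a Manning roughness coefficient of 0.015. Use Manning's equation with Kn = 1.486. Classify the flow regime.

supercritical

With bottom width b = 11.4 ft and side slope z = 2.5: A = (b + zy)y = (11.4 + 2.5×17.9)×17.9 = 1005 ft²; P = b + 2y√(1+z²) = 11.4 + 2×17.9×2.693 = 107.8 ft.
Hydraulic radius R = A/P = 1005/107.8 = 9.324 ft.
V = (1.486/n) R^(2/3) √S = (1.486/0.015) × 9.324^(2/3) × √0.0029 = 23.63 ft/s. Hydraulic depth D_h = A/T = 1005/100.9 = 9.961 ft.
Froude number Fr = V/√(g·D_h) = 23.63/√(32.2×9.961) = 1.32, which is greater than 1, so the flow is supercritical.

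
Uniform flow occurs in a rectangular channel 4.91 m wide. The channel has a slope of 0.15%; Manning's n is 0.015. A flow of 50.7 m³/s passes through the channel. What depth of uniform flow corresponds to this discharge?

Manning's equation rearranged: A R^(2/3) = nQ / (1·√S) = 0.015 × 50.7 / (√0.0015) = 19.64.
Trying y = 2.24 m: A R^(2/3) = 12.22 — too small.
Trying y = 4 m: A R^(2/3) = 25.98 — too large.
Trying y = 3.21 m: A R^(2/3) = 19.64 — matches.

y_n = 3.21 m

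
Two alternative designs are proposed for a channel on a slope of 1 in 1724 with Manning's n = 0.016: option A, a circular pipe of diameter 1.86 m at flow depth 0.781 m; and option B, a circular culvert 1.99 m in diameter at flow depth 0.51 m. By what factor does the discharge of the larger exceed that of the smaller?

Channel A: For a circular section of diameter D = 1.86 m at depth y = 0.781 m, the central angle is θ = 2 arccos(1 − 2y/D) = 2.82 rad. Then A = (D²/8)(θ − sin θ) = 1.083 m² and P = Dθ/2 = 2.622 m. Hydraulic radius R = A/P = 1.083/2.622 = 0.4128 m. Q_A = (1/0.016)·1.083·0.4128^(2/3)·√0.00058 = 0.9035 m³/s.
Channel B: For a circular section of diameter D = 1.99 m at depth y = 0.51 m, the central angle is θ = 2 arccos(1 − 2y/D) = 2.123 rad. Then A = (D²/8)(θ − sin θ) = 0.6297 m² and P = Dθ/2 = 2.113 m. Hydraulic radius R = A/P = 0.6297/2.113 = 0.2981 m. Q_B = (1/0.016)·0.6297·0.2981^(2/3)·√0.00058 = 0.4229 m³/s.
The larger discharge is 0.9035 m³/s and the smaller is 0.4229 m³/s; the ratio is 2.14.

2.14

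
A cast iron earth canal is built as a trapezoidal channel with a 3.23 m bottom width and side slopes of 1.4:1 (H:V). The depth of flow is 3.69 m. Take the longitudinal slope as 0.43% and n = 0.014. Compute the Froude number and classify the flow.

supercritical

With bottom width b = 3.23 m and side slope z = 1.4: A = (b + zy)y = (3.23 + 1.4×3.69)×3.69 = 30.98 m²; P = b + 2y√(1+z²) = 3.23 + 2×3.69×1.72 = 15.93 m.
Hydraulic radius R = A/P = 30.98/15.93 = 1.945 m.
V = (1/n) R^(2/3) √S = (1/0.014) × 1.945^(2/3) × √0.0043 = 7.299 m/s. Hydraulic depth D_h = A/T = 30.98/13.56 = 2.284 m.
Froude number Fr = V/√(g·D_h) = 7.299/√(9.81×2.284) = 1.54, which is greater than 1, so the flow is supercritical.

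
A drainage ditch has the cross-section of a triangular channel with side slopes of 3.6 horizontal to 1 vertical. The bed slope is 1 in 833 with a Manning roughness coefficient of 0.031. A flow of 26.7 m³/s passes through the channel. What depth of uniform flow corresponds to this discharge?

y_n = 2.44 m

Manning's equation rearranged: A R^(2/3) = nQ / (1·√S) = 0.031 × 26.7 / (√0.0012) = 23.89.
Trying y = 2.19 m: A R^(2/3) = 17.89 — low.
Trying y = 2.88 m: A R^(2/3) = 37.15 — high.
Trying y = 2.44 m: A R^(2/3) = 23.87 — matches.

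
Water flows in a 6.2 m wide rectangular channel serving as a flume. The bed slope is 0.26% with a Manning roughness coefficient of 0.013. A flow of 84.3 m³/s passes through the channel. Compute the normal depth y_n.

y_n = 2.71 m

Manning's equation rearranged: A R^(2/3) = nQ / (1·√S) = 0.013 × 84.3 / (√0.0026) = 21.49.
Trying y = 3.11 m: A R^(2/3) = 25.85 — over.
Trying y = 2.24 m: A R^(2/3) = 16.55 — short.
Trying y = 2.71 m: A R^(2/3) = 21.48 — matches.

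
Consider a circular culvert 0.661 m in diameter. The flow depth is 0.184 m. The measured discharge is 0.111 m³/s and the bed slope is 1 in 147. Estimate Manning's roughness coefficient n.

For a circular section of diameter D = 0.661 m at depth y = 0.184 m, the central angle is θ = 2 arccos(1 − 2y/D) = 2.223 rad. Then A = (D²/8)(θ − sin θ) = 0.07801 m² and P = Dθ/2 = 0.7347 m.
Hydraulic radius R = A/P = 0.07801/0.7347 = 0.1062 m.
Rearranging Manning's equation: n = (1/Q) A R^(2/3) S^(1/2) = (1/0.111) × 0.07801 × 0.1062^(2/3) × √0.006803 = 0.013.

n = 0.013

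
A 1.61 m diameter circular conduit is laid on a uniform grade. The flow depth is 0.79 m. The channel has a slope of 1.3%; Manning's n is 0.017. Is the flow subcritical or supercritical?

supercritical

For a circular section of diameter D = 1.61 m at depth y = 0.79 m, the central angle is θ = 2 arccos(1 − 2y/D) = 3.104 rad. Then A = (D²/8)(θ − sin θ) = 0.9938 m² and P = Dθ/2 = 2.499 m.
Hydraulic radius R = A/P = 0.9938/2.499 = 0.3977 m.
V = (1/n) R^(2/3) √S = (1/0.017) × 0.3977^(2/3) × √0.013 = 3.627 m/s. Hydraulic depth D_h = A/T = 0.9938/1.61 = 0.6174 m.
Froude number Fr = V/√(g·D_h) = 3.627/√(9.81×0.6174) = 1.47, which is greater than 1, so the flow is supercritical.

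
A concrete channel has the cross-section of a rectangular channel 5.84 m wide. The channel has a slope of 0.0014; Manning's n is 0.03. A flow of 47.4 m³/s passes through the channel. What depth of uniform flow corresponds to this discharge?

Manning's equation rearranged: A R^(2/3) = nQ / (1·√S) = 0.03 × 47.4 / (√0.0014) = 38.
Trying y = 4.82 m: A R^(2/3) = 41.94 — high.
Trying y = 3.51 m: A R^(2/3) = 27.97 — low.
Trying y = 4.46 m: A R^(2/3) = 38.04 — ≈ 38.

y_n = 4.46 m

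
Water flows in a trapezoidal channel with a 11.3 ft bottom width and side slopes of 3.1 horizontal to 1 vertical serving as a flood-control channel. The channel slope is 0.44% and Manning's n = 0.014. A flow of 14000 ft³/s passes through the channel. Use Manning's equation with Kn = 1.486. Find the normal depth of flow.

y_n = 11.9 ft

Manning's equation rearranged: A R^(2/3) = nQ / (1.486·√S) = 0.014 × 14000 / (1.486 × √0.0044) = 1988.
At y = 8.61 ft: A R^(2/3) = 937.7 — low.
At y = 11.9 ft: A R^(2/3) = 1988 — close enough.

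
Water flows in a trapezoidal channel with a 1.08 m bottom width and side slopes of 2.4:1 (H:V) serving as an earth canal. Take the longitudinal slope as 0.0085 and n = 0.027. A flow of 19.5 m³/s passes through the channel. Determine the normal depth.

Manning's equation rearranged: A R^(2/3) = nQ / (1·√S) = 0.027 × 19.5 / (√0.0085) = 5.711.
Try y = 1.17 m: A R^(2/3) = 3.361 — low.
Try y = 1.71 m: A R^(2/3) = 8.196 — high.
Try y = 1.47 m: A R^(2/3) = 5.722 — matches.

y_n = 1.47 m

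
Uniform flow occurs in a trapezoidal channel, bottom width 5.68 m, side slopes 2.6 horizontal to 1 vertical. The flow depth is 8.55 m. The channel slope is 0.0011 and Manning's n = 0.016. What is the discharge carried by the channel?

With bottom width b = 5.68 m and side slope z = 2.6: A = (b + zy)y = (5.68 + 2.6×8.55)×8.55 = 238.6 m²; P = b + 2y√(1+z²) = 5.68 + 2×8.55×2.786 = 53.32 m.
Hydraulic radius R = A/P = 238.6/53.32 = 4.476 m.
Manning's equation: Q = (1/n) A R^(2/3) S^(1/2) = (1/0.016) × 238.6 × 4.476^(2/3) × 0.0011^(1/2) = 1340 m³/s.

Q = 1340 m³/s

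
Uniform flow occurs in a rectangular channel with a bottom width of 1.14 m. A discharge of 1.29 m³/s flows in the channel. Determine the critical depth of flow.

For a rectangular channel, critical depth y_c = (q²/g)^(1/3) where q = Q/b = 1.29/1.14 = 1.132 m²/s.
So y_c = (1.132²/9.81)^(1/3) = 0.507 m.

y_c = 0.507 m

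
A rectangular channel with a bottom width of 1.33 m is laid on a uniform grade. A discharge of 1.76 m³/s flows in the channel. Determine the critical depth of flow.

y_c = 0.563 m

For a rectangular channel, critical depth y_c = (q²/g)^(1/3) where q = Q/b = 1.76/1.33 = 1.323 m²/s.
So y_c = (1.323²/9.81)^(1/3) = 0.563 m.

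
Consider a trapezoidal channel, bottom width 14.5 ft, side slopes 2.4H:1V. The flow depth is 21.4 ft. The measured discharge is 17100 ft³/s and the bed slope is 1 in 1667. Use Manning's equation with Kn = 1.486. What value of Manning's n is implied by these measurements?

With bottom width b = 14.5 ft and side slope z = 2.4: A = (b + zy)y = (14.5 + 2.4×21.4)×21.4 = 1409 ft²; P = b + 2y√(1+z²) = 14.5 + 2×21.4×2.6 = 125.8 ft.
Hydraulic radius R = A/P = 1409/125.8 = 11.21 ft.
Rearranging Manning's equation: n = (1.486/Q) A R^(2/3) S^(1/2) = (1.486/17100) × 1409 × 11.21^(2/3) × √0.0005999 = 0.015.

n = 0.015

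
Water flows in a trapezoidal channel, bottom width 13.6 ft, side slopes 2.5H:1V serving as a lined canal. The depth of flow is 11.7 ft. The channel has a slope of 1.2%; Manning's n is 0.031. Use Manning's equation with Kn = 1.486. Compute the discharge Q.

Q = 9210 ft³/s

With bottom width b = 13.6 ft and side slope z = 2.5: A = (b + zy)y = (13.6 + 2.5×11.7)×11.7 = 501.3 ft²; P = b + 2y√(1+z²) = 13.6 + 2×11.7×2.693 = 76.61 ft.
Hydraulic radius R = A/P = 501.3/76.61 = 6.544 ft.
Manning's equation: Q = (1.486/n) A R^(2/3) S^(1/2) = (1.486/0.031) × 501.3 × 6.544^(2/3) × 0.012^(1/2) = 9210 ft³/s.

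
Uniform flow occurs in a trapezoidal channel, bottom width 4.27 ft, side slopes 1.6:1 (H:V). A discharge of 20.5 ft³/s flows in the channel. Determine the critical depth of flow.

At critical depth, Q² T / (g A³) = 1, i.e. A³/T = Q²/g = 20.5²/32.2 = 13.05.
Try y = 0.96 ft: A³/T = 23.58 — over.
Try y = 0.698 ft: A³/T = 8.173 — short.
Try y = 0.804 ft: A³/T = 13.03 — close enough.

y_c = 0.804 ft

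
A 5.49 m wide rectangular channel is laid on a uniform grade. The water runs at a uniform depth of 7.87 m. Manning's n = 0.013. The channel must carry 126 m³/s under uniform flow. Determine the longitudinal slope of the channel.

S = 0.000557

Flow area A = b·y = 5.49 × 7.87 = 43.21 m². Wetted perimeter P = b + 2y = 5.49 + 2×7.87 = 21.23 m.
Hydraulic radius R = A/P = 43.21/21.23 = 2.035 m.
From Manning's equation, S = [nQ / (1 A R^(2/3))]² = [0.013 × 126 / (1 × 43.21 × 2.035^(2/3))]² = 0.000557.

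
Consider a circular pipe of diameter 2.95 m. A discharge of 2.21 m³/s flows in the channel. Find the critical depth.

At critical depth, Q² T / (g A³) = 1, i.e. A³/T = Q²/g = 2.21²/9.81 = 0.4979.
Trying y = 0.478 m: A³/T = 0.1709 — short.
Trying y = 0.695 m: A³/T = 0.7409 — over.
Trying y = 0.628 m: A³/T = 0.4986 — ≈ 0.4979.

y_c = 0.628 m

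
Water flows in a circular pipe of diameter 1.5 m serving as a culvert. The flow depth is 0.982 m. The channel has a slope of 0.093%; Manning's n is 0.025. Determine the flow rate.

For a circular section of diameter D = 1.5 m at depth y = 0.982 m, the central angle is θ = 2 arccos(1 − 2y/D) = 3.771 rad. Then A = (D²/8)(θ − sin θ) = 1.226 m² and P = Dθ/2 = 2.828 m.
Hydraulic radius R = A/P = 1.226/2.828 = 0.4335 m.
Manning's equation: Q = (1/n) A R^(2/3) S^(1/2) = (1/0.025) × 1.226 × 0.4335^(2/3) × 0.00093^(1/2) = 0.857 m³/s.

Q = 0.857 m³/s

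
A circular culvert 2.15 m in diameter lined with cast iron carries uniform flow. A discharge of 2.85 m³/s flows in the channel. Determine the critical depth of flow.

At critical depth, Q² T / (g A³) = 1, i.e. A³/T = Q²/g = 2.85²/9.81 = 0.828.
Try y = 0.7 m: A³/T = 0.5355 — low.
Try y = 0.9 m: A³/T = 1.41 — high.
Try y = 0.784 m: A³/T = 0.8293 — close enough.

y_c = 0.784 m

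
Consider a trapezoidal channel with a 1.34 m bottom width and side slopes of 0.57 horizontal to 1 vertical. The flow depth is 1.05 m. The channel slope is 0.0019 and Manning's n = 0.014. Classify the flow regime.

subcritical

With bottom width b = 1.34 m and side slope z = 0.57: A = (b + zy)y = (1.34 + 0.57×1.05)×1.05 = 2.035 m²; P = b + 2y√(1+z²) = 1.34 + 2×1.05×1.151 = 3.757 m.
Hydraulic radius R = A/P = 2.035/3.757 = 0.5417 m.
V = (1/n) R^(2/3) √S = (1/0.014) × 0.5417^(2/3) × √0.0019 = 2.069 m/s. Hydraulic depth D_h = A/T = 2.035/2.537 = 0.8023 m.
Froude number Fr = V/√(g·D_h) = 2.069/√(9.81×0.8023) = 0.738, which is less than 1, so the flow is subcritical.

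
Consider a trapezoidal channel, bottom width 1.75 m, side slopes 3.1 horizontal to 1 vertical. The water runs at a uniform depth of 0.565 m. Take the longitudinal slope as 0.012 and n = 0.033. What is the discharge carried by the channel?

With bottom width b = 1.75 m and side slope z = 3.1: A = (b + zy)y = (1.75 + 3.1×0.565)×0.565 = 1.978 m²; P = b + 2y√(1+z²) = 1.75 + 2×0.565×3.257 = 5.431 m.
Hydraulic radius R = A/P = 1.978/5.431 = 0.3643 m.
Manning's equation: Q = (1/n) A R^(2/3) S^(1/2) = (1/0.033) × 1.978 × 0.3643^(2/3) × 0.012^(1/2) = 3.35 m³/s.

Q = 3.35 m³/s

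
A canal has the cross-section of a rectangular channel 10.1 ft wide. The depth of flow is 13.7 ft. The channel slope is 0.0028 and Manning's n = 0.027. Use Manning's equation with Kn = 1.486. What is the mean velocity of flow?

V = 6.95 ft/s

Flow area A = b·y = 10.1 × 13.7 = 138.4 ft². Wetted perimeter P = b + 2y = 10.1 + 2×13.7 = 37.5 ft.
Hydraulic radius R = A/P = 138.4/37.5 = 3.69 ft.
From Manning's equation, V = (1.486/n) R^(2/3) S^(1/2) = (1.486/0.027) × 3.69^(2/3) × 0.0028^(1/2) = 6.95 ft/s.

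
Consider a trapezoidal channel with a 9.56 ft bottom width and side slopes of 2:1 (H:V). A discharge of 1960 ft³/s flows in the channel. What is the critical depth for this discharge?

At critical depth, Q² T / (g A³) = 1, i.e. A³/T = Q²/g = 1960²/32.2 = 119300.
At y = 7.81 ft: A³/T = 186400 — too large.
At y = 7 ft: A³/T = 119400 — ≈ 119300.

y_c = 7 ft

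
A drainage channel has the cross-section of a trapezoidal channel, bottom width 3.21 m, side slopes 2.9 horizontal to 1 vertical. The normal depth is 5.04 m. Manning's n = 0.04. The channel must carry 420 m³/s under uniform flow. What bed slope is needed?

With bottom width b = 3.21 m and side slope z = 2.9: A = (b + zy)y = (3.21 + 2.9×5.04)×5.04 = 89.84 m²; P = b + 2y√(1+z²) = 3.21 + 2×5.04×3.068 = 34.13 m.
Hydraulic radius R = A/P = 89.84/34.13 = 2.632 m.
From Manning's equation, S = [nQ / (1 A R^(2/3))]² = [0.04 × 420 / (1 × 89.84 × 2.632^(2/3))]² = 0.00962.

S = 0.00962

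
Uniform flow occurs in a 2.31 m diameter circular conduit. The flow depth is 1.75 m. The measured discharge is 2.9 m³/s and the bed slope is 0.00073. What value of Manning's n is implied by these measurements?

For a circular section of diameter D = 2.31 m at depth y = 1.75 m, the central angle is θ = 2 arccos(1 − 2y/D) = 4.224 rad. Then A = (D²/8)(θ − sin θ) = 3.406 m² and P = Dθ/2 = 4.879 m.
Hydraulic radius R = A/P = 3.406/4.879 = 0.6982 m.
Rearranging Manning's equation: n = (1/Q) A R^(2/3) S^(1/2) = (1/2.9) × 3.406 × 0.6982^(2/3) × √0.00073 = 0.025.

n = 0.025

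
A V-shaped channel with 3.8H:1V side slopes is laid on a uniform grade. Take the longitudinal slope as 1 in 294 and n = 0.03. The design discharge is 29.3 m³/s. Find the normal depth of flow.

Manning's equation rearranged: A R^(2/3) = nQ / (1·√S) = 0.03 × 29.3 / (√0.003401) = 15.07.
Try y = 1.8 m: A R^(2/3) = 11.22 — too small.
Try y = 2.25 m: A R^(2/3) = 20.35 — too large.
Try y = 2.01 m: A R^(2/3) = 15.06 — matches.

y_n = 2.01 m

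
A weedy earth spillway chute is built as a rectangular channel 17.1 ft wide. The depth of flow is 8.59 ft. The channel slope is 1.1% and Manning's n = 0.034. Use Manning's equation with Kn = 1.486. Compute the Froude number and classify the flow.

subcritical

Flow area A = b·y = 17.1 × 8.59 = 146.9 ft². Wetted perimeter P = b + 2y = 17.1 + 2×8.59 = 34.28 ft.
Hydraulic radius R = A/P = 146.9/34.28 = 4.285 ft.
V = (1.486/n) R^(2/3) √S = (1.486/0.034) × 4.285^(2/3) × √0.011 = 12.09 ft/s. Hydraulic depth D_h = A/T = 146.9/17.1 = 8.59 ft.
Froude number Fr = V/√(g·D_h) = 12.09/√(32.2×8.59) = 0.727, which is less than 1, so the flow is subcritical.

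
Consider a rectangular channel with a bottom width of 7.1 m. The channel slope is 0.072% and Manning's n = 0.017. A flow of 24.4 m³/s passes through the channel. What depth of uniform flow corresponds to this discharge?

Manning's equation rearranged: A R^(2/3) = nQ / (1·√S) = 0.017 × 24.4 / (√0.00072) = 15.46.
Try y = 2.31 m: A R^(2/3) = 20.52 — high.
Try y = 1.89 m: A R^(2/3) = 15.43 — matches.

y_n = 1.89 m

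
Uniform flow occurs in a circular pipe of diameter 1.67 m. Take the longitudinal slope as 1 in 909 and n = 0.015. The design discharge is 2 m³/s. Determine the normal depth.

y_n = 1.07 m

Manning's equation rearranged: A R^(2/3) = nQ / (1·√S) = 0.015 × 2 / (√0.0011) = 0.9045.
At y = 1.34 m: A R^(2/3) = 1.199 — too large.
At y = 0.809 m: A R^(2/3) = 0.5796 — too small.
At y = 1.07 m: A R^(2/3) = 0.9066 — matches.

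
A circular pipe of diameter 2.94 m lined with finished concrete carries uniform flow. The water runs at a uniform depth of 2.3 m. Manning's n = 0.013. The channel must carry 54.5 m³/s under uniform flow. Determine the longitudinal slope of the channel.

For a circular section of diameter D = 2.94 m at depth y = 2.3 m, the central angle is θ = 2 arccos(1 − 2y/D) = 4.342 rad. Then A = (D²/8)(θ − sin θ) = 5.698 m² and P = Dθ/2 = 6.382 m.
Hydraulic radius R = A/P = 5.698/6.382 = 0.8928 m.
From Manning's equation, S = [nQ / (1 A R^(2/3))]² = [0.013 × 54.5 / (1 × 5.698 × 0.8928^(2/3))]² = 0.018.

S = 0.018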